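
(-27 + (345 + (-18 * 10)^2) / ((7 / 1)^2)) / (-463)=-31422 / 22687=-1.39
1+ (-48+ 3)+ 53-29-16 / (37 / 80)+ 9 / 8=-15827 / 296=-53.47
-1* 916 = -916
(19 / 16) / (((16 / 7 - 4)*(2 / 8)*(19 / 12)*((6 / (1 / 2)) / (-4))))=7 / 12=0.58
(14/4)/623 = 1/178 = 0.01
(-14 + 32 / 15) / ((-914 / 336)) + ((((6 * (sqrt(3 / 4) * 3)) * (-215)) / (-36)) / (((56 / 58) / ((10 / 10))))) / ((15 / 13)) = 9968 / 2285 + 16211 * sqrt(3) / 336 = 87.93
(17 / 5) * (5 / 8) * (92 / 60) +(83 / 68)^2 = 329333 / 69360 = 4.75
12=12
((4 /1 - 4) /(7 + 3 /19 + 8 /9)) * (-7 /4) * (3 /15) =0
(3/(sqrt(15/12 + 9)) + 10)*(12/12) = 6*sqrt(41)/41 + 10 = 10.94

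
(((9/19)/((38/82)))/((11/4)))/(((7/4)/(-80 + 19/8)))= -458298/27797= -16.49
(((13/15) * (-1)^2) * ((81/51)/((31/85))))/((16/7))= 819/496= 1.65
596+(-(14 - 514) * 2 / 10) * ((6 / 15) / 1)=636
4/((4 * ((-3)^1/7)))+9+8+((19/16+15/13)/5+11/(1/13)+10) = 524581/3120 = 168.13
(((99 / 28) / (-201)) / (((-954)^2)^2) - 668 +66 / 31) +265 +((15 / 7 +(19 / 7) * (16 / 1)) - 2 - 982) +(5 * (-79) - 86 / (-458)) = -6376455590186778573065 / 3677073020498058048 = -1734.11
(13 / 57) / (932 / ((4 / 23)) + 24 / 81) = 0.00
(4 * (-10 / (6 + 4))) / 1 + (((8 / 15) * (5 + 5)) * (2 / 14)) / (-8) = -86 / 21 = -4.10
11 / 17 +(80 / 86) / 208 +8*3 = 468527 / 19006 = 24.65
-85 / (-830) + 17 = 2839 / 166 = 17.10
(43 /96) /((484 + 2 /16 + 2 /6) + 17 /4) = 43 /46916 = 0.00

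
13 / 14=0.93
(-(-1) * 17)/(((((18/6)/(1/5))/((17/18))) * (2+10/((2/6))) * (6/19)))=5491/51840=0.11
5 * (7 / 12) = 35 / 12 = 2.92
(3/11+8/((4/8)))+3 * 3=278/11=25.27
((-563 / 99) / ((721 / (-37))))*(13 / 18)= 270803 / 1284822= 0.21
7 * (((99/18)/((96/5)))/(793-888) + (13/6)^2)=359401/10944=32.84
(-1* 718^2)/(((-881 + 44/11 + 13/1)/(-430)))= -27709415/108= -256568.66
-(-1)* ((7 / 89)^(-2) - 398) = -11581 / 49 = -236.35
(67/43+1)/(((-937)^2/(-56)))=-6160/37752667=-0.00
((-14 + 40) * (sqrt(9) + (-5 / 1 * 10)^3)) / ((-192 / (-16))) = -1624961 / 6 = -270826.83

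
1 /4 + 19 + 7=105 /4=26.25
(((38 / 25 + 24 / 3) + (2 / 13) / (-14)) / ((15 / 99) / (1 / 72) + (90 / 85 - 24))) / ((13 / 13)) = -1348457 / 1706250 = -0.79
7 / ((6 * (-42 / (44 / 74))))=-11 / 666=-0.02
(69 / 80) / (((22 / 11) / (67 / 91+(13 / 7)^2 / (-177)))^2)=2347159292 / 21187228335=0.11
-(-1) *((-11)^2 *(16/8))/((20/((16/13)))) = 14.89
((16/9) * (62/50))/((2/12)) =992/75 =13.23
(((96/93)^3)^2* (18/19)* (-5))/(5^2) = -0.23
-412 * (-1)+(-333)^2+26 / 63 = 7011989 / 63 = 111301.41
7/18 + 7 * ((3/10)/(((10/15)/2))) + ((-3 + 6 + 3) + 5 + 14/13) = 10978/585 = 18.77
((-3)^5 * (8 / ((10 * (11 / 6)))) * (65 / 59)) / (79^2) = -75816 / 4050409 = -0.02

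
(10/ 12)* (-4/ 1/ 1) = -10/ 3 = -3.33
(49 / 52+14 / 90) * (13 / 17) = 2569 / 3060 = 0.84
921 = 921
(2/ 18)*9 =1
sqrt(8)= 2 * sqrt(2)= 2.83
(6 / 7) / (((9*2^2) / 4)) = 2 / 21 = 0.10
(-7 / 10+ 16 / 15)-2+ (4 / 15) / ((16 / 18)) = -4 / 3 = -1.33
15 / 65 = 3 / 13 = 0.23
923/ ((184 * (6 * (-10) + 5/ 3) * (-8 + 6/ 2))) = 2769/ 161000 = 0.02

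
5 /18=0.28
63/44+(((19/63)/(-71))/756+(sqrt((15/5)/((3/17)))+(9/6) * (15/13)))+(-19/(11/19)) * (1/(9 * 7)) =319354747/120891771+sqrt(17) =6.76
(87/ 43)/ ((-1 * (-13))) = 87/ 559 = 0.16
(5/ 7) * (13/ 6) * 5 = 325/ 42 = 7.74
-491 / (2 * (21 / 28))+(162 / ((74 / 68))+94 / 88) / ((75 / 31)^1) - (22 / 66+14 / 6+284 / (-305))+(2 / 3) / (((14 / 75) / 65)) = -1822368973 / 52136700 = -34.95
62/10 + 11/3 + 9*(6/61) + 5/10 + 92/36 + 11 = 136193/5490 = 24.81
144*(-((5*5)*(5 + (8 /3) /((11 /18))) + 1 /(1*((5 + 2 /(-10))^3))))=-35598175 /1056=-33710.39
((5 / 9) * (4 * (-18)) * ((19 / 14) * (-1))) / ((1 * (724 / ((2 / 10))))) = 19 / 1267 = 0.01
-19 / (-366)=19 / 366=0.05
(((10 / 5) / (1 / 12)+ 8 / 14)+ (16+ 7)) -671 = -4364 / 7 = -623.43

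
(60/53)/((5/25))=300/53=5.66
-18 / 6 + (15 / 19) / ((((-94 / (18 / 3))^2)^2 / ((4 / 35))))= -3.00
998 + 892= 1890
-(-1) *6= 6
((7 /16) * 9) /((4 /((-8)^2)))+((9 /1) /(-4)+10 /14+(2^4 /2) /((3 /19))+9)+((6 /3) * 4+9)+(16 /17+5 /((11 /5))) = 2220245 /15708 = 141.34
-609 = -609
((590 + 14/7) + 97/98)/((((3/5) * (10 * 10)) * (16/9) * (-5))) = -174339/156800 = -1.11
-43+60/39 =-539/13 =-41.46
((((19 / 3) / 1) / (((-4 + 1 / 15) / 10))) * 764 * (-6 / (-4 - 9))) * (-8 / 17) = 34838400 / 13039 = 2671.86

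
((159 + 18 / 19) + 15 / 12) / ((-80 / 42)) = -257271 / 3040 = -84.63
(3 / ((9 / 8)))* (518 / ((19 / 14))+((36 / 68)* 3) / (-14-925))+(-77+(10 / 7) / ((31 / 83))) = 62172230593 / 65815449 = 944.64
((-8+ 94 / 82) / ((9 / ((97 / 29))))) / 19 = -0.13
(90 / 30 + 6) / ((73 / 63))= 567 / 73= 7.77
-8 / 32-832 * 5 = -16641 / 4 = -4160.25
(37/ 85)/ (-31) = -37/ 2635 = -0.01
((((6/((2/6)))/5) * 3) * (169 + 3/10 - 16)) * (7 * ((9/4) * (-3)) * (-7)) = 54760293/100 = 547602.93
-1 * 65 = -65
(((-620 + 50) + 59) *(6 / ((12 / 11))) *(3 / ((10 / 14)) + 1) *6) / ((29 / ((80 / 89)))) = -7015008 / 2581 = -2717.94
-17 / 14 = -1.21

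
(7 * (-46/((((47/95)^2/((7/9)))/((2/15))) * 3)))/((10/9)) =-813694/19881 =-40.93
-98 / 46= -2.13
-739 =-739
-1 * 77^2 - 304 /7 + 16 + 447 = -38566 /7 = -5509.43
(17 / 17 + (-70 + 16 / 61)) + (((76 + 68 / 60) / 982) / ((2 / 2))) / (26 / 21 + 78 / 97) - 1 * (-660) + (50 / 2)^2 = 116574156691 / 95843200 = 1216.30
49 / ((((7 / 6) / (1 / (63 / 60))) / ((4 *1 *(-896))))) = -143360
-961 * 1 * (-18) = 17298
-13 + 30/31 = -373/31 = -12.03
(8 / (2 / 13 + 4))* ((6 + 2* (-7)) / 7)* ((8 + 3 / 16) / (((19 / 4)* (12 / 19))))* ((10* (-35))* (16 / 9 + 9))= 16519100 / 729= 22659.95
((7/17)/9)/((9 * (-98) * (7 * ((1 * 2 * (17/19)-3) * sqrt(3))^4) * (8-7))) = -130321/339870812274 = -0.00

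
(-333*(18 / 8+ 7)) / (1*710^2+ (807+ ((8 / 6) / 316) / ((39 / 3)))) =-37961001 / 6222473872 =-0.01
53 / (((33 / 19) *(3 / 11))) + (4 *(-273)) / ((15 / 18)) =-53933 / 45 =-1198.51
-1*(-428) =428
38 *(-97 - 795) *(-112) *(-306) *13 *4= -60407553024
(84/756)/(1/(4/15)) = 4/135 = 0.03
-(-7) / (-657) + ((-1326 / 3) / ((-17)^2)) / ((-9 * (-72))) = -5233 / 402084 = -0.01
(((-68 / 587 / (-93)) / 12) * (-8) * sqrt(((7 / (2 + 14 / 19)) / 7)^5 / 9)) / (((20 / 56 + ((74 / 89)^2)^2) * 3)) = -2695343931119 * sqrt(247) / 4750712640281872602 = -0.00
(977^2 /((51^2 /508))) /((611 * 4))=76.28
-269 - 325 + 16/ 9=-5330/ 9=-592.22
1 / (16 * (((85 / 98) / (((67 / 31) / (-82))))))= -0.00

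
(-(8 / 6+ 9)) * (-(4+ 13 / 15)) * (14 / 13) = 31682 / 585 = 54.16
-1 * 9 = -9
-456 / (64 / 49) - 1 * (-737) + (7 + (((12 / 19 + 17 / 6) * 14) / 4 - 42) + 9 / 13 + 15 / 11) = 23935127 / 65208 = 367.06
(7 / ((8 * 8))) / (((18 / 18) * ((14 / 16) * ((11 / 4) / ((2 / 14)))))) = 1 / 154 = 0.01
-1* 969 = -969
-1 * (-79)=79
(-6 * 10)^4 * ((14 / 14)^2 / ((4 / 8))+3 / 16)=28350000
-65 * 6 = -390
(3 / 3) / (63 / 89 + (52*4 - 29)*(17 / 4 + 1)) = 356 / 334803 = 0.00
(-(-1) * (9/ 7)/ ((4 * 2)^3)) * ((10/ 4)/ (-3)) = -15/ 7168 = -0.00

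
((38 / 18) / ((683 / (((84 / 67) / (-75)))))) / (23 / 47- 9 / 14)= 350056 / 1039918725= 0.00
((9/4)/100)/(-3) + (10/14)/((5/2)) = 779/2800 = 0.28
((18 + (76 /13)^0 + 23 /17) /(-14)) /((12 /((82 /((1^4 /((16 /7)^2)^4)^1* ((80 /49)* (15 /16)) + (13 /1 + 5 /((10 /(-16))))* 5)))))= -15232101515264 /38335733168775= -0.40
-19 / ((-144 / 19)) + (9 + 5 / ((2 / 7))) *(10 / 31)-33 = -97961 / 4464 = -21.94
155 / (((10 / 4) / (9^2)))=5022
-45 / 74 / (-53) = 45 / 3922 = 0.01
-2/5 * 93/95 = -186/475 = -0.39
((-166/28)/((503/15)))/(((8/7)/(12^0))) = -1245/8048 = -0.15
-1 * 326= -326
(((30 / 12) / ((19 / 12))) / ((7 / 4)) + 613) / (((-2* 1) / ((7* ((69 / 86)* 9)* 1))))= -50704029 / 3268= -15515.31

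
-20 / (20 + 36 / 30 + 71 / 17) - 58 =-58.79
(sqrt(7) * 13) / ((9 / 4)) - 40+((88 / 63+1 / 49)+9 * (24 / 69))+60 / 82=-14439023 / 415863+52 * sqrt(7) / 9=-19.43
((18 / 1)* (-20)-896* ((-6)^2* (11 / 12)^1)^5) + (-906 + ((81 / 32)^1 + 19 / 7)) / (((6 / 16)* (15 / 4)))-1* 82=-11045573661319 / 315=-35065313210.54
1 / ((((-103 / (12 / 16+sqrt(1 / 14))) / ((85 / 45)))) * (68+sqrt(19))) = -289 / 1422945 - 578 * sqrt(14) / 29881845+17 * sqrt(266) / 59763690+17 * sqrt(19) / 5691780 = -0.00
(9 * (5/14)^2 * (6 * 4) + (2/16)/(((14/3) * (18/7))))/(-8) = -3.45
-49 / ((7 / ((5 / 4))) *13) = -35 / 52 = -0.67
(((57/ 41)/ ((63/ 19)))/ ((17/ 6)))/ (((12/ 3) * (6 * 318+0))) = 361/ 18618264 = 0.00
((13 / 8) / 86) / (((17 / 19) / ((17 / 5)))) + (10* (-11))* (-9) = 3405847 / 3440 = 990.07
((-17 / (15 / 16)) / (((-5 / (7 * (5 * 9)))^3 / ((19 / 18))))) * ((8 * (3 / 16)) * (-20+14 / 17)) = -688351608 / 5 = -137670321.60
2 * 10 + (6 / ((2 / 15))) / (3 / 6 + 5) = 28.18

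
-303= -303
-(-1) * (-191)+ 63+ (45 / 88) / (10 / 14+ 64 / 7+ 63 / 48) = -127.95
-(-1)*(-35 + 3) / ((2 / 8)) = -128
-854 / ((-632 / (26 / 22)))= 5551 / 3476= 1.60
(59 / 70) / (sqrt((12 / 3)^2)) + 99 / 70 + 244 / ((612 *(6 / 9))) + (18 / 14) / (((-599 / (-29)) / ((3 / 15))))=19121743 / 8553720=2.24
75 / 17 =4.41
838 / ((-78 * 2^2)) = -419 / 156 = -2.69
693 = 693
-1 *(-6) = 6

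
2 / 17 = 0.12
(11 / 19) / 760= 11 / 14440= 0.00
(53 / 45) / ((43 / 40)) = 424 / 387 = 1.10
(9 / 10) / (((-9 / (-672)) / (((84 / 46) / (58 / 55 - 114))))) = -38808 / 35719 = -1.09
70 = 70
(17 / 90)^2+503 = 4074589 / 8100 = 503.04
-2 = -2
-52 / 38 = -26 / 19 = -1.37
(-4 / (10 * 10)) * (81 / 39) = -27 / 325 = -0.08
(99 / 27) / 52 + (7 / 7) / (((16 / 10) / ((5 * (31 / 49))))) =31303 / 15288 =2.05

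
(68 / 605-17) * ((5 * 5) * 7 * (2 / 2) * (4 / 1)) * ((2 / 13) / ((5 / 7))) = -4005064 / 1573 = -2546.13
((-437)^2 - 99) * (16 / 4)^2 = 3053920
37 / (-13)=-37 / 13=-2.85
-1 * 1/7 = -1/7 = -0.14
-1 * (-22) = 22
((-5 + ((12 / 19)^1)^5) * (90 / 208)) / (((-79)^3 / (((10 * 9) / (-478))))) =-24566617575 / 30344537245545016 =-0.00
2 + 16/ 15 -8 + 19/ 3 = 7/ 5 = 1.40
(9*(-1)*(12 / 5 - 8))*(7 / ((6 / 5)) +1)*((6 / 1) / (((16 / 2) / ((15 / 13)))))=7749 / 26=298.04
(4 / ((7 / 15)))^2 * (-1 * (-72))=259200 / 49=5289.80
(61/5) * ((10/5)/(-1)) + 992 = 4838/5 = 967.60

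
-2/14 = -1/7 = -0.14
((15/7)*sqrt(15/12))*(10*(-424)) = -31800*sqrt(5)/7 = -10158.14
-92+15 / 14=-1273 / 14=-90.93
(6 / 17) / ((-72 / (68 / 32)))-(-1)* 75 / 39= 2387 / 1248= 1.91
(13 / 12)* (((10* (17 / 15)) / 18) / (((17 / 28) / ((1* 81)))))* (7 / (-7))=-91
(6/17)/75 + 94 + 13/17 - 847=-319698/425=-752.23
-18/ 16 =-9/ 8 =-1.12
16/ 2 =8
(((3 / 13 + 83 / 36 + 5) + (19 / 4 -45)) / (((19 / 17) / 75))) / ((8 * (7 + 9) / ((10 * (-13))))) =16266875 / 7296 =2229.56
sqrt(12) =2*sqrt(3) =3.46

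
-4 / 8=-1 / 2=-0.50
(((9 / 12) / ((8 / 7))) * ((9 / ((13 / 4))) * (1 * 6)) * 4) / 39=189 / 169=1.12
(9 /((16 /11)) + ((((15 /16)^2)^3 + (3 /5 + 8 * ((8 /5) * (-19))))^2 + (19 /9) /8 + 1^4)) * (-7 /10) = -25949142705477444056807 /633318697598976000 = -40973.28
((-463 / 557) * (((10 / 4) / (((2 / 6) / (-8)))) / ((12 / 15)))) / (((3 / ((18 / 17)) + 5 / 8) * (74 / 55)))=22918500 / 1710547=13.40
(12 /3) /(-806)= -2 /403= -0.00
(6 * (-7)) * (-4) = 168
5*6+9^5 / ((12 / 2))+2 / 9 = 177691 / 18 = 9871.72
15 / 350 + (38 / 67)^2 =114547 / 314230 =0.36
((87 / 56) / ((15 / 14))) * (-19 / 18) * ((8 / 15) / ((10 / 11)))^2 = -133342 / 253125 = -0.53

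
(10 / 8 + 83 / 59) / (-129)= -209 / 10148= -0.02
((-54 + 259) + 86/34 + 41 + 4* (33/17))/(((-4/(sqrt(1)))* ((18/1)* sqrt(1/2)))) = -5.03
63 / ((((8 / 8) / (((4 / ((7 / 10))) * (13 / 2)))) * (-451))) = -2340 / 451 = -5.19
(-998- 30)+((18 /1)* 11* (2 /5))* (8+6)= 404 /5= 80.80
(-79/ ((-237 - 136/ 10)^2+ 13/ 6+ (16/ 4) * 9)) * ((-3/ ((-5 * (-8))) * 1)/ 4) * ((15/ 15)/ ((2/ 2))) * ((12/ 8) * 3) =31995/ 301624928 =0.00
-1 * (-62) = 62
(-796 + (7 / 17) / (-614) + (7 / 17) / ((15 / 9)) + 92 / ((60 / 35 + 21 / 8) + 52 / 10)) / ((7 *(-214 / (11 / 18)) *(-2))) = -0.16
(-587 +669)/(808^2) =41/326432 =0.00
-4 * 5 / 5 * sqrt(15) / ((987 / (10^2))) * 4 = -1600 * sqrt(15) / 987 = -6.28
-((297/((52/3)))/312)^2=-88209/29246464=-0.00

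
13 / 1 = 13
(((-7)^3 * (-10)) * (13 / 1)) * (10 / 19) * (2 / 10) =89180 / 19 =4693.68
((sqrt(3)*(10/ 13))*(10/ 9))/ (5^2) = 4*sqrt(3)/ 117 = 0.06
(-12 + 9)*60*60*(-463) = 5000400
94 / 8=47 / 4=11.75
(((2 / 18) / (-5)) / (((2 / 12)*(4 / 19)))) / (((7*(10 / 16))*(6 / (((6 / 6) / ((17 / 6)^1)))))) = -76 / 8925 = -0.01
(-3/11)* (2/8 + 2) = -27/44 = -0.61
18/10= 9/5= 1.80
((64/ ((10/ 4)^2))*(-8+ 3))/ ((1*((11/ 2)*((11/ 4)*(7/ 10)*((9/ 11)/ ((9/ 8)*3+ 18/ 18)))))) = -2560/ 99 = -25.86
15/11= 1.36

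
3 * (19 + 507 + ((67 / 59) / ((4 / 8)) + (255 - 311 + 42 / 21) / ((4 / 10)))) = 69609 / 59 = 1179.81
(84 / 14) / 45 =2 / 15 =0.13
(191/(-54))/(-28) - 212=-320353/1512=-211.87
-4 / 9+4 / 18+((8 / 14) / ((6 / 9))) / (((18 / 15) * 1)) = 31 / 63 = 0.49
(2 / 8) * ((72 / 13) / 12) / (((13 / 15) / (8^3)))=11520 / 169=68.17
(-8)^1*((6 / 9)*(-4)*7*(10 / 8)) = 560 / 3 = 186.67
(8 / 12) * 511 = 1022 / 3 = 340.67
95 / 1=95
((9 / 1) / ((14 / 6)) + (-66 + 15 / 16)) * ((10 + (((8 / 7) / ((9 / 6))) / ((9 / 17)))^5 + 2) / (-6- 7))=2503659037987675 / 29260999033812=85.56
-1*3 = -3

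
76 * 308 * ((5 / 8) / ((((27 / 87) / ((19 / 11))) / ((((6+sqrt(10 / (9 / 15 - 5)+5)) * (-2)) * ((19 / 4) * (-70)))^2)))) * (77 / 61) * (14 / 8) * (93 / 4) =246135529656625 * sqrt(330) / 122+17475622605620375 / 244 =108271190524059.95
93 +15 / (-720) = 92.98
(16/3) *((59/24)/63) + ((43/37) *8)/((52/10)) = 544378/272727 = 2.00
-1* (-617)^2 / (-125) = 380689 / 125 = 3045.51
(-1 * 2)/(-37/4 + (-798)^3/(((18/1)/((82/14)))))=0.00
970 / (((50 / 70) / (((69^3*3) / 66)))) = 223057611 / 11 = 20277964.64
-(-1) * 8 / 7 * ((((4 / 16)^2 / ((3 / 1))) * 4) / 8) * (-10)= -5 / 42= -0.12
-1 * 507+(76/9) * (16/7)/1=-30725/63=-487.70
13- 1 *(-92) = 105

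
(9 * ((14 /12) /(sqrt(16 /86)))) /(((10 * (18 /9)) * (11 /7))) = 147 * sqrt(86) /1760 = 0.77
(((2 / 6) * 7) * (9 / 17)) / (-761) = -21 / 12937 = -0.00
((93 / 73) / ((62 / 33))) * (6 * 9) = 2673 / 73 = 36.62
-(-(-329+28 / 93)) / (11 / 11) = -30569 / 93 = -328.70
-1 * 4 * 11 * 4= -176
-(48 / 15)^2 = -256 / 25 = -10.24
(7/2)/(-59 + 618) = 0.01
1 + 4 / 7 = 11 / 7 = 1.57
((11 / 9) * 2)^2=484 / 81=5.98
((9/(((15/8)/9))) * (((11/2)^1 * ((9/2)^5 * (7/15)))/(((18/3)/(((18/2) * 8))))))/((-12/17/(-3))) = 2086968807/200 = 10434844.04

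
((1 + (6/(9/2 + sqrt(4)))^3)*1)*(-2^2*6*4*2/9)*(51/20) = -213520/2197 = -97.19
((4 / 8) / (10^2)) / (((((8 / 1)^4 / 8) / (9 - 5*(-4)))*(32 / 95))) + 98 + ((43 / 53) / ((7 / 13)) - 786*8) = -1504661135739 / 243138560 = -6188.49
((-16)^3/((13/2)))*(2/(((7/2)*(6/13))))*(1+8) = -49152/7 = -7021.71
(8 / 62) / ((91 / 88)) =352 / 2821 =0.12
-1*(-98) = 98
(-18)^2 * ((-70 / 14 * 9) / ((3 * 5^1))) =-972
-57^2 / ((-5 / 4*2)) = 6498 / 5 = 1299.60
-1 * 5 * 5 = -25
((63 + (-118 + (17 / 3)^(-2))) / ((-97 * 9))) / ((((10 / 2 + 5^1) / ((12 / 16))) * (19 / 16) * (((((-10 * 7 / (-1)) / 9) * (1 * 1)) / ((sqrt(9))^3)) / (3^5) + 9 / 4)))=2501473104 / 1416044805335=0.00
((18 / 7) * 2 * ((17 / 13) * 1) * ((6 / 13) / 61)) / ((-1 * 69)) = -1224 / 1659749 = -0.00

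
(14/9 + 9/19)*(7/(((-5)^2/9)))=2429/475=5.11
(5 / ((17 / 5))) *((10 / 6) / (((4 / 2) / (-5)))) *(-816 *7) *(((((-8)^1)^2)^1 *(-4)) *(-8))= 71680000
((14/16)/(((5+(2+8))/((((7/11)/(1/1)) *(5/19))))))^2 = 2401/25160256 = 0.00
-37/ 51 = -0.73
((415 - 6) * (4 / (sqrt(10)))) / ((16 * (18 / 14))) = 2863 * sqrt(10) / 360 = 25.15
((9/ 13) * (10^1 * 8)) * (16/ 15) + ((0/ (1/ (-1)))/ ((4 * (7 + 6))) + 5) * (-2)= 49.08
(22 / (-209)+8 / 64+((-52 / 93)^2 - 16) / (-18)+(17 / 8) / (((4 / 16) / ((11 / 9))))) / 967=133464791 / 11441381544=0.01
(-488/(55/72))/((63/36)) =-140544/385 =-365.05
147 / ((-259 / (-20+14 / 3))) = 322 / 37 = 8.70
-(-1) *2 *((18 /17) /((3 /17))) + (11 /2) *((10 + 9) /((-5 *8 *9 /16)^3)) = 11.99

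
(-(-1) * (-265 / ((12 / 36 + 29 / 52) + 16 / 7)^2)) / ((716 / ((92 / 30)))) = -242268936 / 2154079019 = -0.11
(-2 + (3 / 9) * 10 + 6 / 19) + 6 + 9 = 949 / 57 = 16.65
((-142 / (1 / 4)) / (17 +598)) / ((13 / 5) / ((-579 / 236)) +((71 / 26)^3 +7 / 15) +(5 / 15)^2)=-5780254272 / 124430239859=-0.05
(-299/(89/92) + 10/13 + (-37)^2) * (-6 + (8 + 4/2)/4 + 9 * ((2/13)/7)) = -105365517/30082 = -3502.61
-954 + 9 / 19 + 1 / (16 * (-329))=-95367907 / 100016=-953.53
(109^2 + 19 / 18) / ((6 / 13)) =2780401 / 108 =25744.45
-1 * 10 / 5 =-2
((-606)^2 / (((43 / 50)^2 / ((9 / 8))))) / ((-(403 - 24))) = -1032851250 / 700771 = -1473.88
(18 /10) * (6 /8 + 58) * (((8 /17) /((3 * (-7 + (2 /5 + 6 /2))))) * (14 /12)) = -1645 /306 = -5.38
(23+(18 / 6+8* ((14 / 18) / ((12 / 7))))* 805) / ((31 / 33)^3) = 192616996 / 29791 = 6465.61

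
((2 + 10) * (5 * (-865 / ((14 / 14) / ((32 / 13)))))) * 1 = -1660800 / 13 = -127753.85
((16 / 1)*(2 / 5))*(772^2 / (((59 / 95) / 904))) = 327571877888 / 59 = 5552065726.92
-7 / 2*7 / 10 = -49 / 20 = -2.45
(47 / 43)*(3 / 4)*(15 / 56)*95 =200925 / 9632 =20.86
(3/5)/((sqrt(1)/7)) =4.20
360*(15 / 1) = 5400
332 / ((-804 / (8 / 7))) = -664 / 1407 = -0.47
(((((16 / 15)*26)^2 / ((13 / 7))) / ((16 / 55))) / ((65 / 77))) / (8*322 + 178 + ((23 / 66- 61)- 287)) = 8348032 / 11911425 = 0.70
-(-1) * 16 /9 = 16 /9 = 1.78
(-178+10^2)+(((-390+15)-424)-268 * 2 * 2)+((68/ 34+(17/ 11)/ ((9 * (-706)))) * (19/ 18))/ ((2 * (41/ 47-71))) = -156930575513/ 80517888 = -1949.02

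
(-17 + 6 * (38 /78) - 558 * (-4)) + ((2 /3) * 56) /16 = 86590 /39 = 2220.26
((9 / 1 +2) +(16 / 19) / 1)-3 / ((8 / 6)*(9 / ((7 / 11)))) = 9767 / 836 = 11.68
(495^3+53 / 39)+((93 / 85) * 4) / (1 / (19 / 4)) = 402067721543 / 3315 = 121287397.15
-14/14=-1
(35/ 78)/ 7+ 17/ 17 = 1.06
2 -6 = -4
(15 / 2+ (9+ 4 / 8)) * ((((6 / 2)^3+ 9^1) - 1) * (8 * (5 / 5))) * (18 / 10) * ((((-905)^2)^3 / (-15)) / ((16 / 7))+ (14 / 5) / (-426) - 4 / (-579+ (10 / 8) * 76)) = -11795095197308191008582909 / 85910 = -137295951545899092173.01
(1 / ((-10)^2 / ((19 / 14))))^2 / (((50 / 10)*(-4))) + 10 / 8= 48999639 / 39200000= 1.25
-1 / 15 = -0.07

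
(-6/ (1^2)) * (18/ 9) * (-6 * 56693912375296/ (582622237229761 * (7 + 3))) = 0.70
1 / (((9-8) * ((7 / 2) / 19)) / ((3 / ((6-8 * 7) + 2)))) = -19 / 56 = -0.34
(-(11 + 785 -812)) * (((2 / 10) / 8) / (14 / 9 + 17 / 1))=18 / 835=0.02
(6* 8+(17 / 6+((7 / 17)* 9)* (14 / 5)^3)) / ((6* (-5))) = -1685357 / 382500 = -4.41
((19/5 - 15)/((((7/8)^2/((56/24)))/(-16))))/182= 4096/1365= 3.00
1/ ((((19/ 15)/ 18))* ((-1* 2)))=-135/ 19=-7.11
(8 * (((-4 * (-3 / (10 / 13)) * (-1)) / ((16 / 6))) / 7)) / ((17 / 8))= -1872 / 595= -3.15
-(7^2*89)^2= -19018321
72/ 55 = 1.31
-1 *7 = -7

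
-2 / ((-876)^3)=1 / 336110688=0.00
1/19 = 0.05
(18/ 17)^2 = 324/ 289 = 1.12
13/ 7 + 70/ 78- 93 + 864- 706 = 18497/ 273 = 67.75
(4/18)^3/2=4/729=0.01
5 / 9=0.56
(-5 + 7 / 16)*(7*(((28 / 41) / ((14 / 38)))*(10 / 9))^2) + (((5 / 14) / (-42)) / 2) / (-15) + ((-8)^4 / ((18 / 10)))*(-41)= -4987010586311 / 53375112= -93433.26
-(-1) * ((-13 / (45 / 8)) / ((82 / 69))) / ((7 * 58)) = -598 / 124845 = -0.00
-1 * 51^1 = -51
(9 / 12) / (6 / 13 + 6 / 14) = 91 / 108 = 0.84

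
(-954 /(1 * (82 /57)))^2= 739241721 /1681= 439763.07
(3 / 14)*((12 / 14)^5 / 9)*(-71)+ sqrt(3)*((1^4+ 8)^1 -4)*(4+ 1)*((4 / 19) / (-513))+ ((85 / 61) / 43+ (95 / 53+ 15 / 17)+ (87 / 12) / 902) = 1939268822582919 / 1003177656158216 -100*sqrt(3) / 9747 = 1.92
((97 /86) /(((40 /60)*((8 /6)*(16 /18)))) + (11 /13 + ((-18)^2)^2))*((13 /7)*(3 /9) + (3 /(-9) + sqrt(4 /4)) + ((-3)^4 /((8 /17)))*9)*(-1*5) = -3260813771283255 /4006912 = -813797201.26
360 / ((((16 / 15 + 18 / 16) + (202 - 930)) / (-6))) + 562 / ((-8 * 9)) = -4.83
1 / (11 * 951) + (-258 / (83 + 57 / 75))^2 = 12089114926 / 1274160261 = 9.49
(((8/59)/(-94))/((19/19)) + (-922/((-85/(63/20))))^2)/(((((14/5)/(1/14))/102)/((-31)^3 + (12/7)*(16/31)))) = -9072259197466019421/100250050600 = -90496305.42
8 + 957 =965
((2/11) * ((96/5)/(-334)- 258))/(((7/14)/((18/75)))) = -5171472/229625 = -22.52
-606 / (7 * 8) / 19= -303 / 532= -0.57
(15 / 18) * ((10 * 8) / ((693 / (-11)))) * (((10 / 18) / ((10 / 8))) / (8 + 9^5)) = -800 / 100455957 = -0.00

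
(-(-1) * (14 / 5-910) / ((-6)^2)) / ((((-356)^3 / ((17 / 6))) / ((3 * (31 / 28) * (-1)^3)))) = -4743 / 902360320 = -0.00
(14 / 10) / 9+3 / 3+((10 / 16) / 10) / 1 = 877 / 720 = 1.22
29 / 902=0.03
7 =7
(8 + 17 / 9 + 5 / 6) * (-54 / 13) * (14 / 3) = -2702 / 13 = -207.85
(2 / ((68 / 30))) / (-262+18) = -15 / 4148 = -0.00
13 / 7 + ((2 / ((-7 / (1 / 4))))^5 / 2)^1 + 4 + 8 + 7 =22434943 / 1075648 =20.86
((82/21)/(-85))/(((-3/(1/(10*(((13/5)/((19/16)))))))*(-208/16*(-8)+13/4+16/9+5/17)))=779/121767100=0.00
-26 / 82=-13 / 41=-0.32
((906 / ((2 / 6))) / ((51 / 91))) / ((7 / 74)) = 871572 / 17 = 51268.94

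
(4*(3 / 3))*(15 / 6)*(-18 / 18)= -10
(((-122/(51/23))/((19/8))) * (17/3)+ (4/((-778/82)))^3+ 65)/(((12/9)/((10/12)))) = -3339292494005/80525772792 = -41.47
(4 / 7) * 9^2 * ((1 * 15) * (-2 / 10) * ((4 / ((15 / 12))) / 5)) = -88.87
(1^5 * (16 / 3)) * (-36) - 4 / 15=-192.27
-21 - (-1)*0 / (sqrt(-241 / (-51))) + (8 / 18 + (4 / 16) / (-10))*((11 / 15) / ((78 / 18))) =-489739 / 23400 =-20.93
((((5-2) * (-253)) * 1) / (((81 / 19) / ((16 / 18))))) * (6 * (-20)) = 1538240 / 81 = 18990.62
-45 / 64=-0.70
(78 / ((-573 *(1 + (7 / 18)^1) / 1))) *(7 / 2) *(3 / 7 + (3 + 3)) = -2106 / 955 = -2.21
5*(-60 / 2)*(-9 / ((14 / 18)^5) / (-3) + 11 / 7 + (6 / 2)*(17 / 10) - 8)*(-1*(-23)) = -534121065 / 16807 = -31779.68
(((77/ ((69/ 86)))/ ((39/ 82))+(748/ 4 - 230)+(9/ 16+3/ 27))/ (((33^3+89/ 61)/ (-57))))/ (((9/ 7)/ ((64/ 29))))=-1768288618/ 4073349657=-0.43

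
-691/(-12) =691/12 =57.58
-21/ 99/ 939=-7/ 30987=-0.00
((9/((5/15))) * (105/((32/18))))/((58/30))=382725/464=824.84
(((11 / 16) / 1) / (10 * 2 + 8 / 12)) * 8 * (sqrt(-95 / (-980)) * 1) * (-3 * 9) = -891 * sqrt(19) / 1736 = -2.24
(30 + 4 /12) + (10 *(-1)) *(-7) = 301 /3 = 100.33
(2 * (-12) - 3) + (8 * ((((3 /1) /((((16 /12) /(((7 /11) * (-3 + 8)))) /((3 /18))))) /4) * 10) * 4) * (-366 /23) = -391131 /253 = -1545.97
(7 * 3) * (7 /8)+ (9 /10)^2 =3837 /200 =19.18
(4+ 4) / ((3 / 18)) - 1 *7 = 41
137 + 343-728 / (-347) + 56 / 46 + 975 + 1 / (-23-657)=1458.31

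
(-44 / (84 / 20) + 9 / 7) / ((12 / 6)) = -193 / 42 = -4.60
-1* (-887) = 887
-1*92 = -92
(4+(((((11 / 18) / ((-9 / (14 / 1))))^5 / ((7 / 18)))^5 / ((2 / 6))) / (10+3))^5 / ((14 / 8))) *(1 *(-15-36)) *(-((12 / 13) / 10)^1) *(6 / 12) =-15736393340692580706220513729381220827489647462815270756812709945424617075689265692730415628193745770685941497377344527606262218173061314165560053859318398374673424441183822359681485396851443028699786558242852866356079785636 / 558915249339807501314014300641774053851332033695215540463227201686028029209831931388884106209574593645070208689500746571145054195259944962644976248844726112068127849571457352563869085839855420354731026618326605415431215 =-28155.24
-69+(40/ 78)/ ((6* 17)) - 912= -1951199/ 1989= -980.99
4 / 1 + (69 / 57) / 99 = 7547 / 1881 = 4.01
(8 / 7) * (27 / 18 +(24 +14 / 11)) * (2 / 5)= 4712 / 385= 12.24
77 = 77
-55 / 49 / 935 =-0.00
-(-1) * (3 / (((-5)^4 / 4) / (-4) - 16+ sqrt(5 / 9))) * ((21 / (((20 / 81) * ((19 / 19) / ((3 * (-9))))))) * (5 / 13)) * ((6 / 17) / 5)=3.44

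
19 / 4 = 4.75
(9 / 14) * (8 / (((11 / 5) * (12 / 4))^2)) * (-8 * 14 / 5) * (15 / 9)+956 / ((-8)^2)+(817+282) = 6444149 / 5808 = 1109.53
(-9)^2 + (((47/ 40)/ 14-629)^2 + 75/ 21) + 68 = 124087755649/ 313600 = 395688.00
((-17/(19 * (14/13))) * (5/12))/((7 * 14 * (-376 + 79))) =0.00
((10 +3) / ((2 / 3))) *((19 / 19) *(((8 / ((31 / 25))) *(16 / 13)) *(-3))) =-14400 / 31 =-464.52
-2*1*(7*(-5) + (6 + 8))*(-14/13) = -588/13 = -45.23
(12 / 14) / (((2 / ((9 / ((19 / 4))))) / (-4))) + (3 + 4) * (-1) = -1363 / 133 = -10.25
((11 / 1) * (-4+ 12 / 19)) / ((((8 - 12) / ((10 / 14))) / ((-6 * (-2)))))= 10560 / 133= 79.40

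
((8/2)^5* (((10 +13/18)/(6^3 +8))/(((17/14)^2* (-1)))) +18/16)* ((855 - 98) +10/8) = -225218111/9248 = -24353.17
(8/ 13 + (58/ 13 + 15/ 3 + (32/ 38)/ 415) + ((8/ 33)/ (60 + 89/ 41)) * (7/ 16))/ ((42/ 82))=7127407134277/ 362141349570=19.68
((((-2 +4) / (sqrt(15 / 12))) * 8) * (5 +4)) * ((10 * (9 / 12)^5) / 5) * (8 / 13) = 2187 * sqrt(5) / 130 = 37.62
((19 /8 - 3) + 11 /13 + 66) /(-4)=-6887 /416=-16.56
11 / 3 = 3.67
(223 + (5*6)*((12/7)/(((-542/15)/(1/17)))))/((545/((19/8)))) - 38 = -5206426607/140605640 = -37.03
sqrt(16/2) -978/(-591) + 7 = 2 *sqrt(2) + 1705/197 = 11.48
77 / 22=7 / 2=3.50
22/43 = 0.51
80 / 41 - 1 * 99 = -3979 / 41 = -97.05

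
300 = 300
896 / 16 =56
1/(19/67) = 67/19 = 3.53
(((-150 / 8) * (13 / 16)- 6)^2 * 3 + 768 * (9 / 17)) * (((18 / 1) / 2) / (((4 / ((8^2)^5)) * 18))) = 236127138996.71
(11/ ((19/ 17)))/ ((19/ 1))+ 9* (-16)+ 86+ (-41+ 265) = 60113/ 361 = 166.52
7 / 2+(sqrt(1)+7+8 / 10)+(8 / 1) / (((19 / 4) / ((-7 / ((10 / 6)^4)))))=255837 / 23750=10.77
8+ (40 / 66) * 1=8.61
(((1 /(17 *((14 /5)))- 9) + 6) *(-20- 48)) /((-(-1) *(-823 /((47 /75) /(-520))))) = 0.00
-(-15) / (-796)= -15 / 796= -0.02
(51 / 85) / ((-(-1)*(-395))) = -3 / 1975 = -0.00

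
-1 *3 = -3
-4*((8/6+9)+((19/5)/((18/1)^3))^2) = -8786491561/212576400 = -41.33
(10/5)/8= 0.25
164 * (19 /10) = 1558 /5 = 311.60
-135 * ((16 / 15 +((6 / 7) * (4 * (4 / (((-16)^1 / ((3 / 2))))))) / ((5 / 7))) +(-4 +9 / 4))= 1341 / 4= 335.25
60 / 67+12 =12.90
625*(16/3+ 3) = 15625/3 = 5208.33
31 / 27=1.15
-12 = -12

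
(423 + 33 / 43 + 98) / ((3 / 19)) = 426284 / 129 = 3304.53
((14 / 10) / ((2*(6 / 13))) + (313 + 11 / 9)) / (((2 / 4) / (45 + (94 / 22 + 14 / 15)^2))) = 55781759999 / 1225125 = 45531.48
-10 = -10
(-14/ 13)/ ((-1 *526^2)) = 7/ 1798394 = 0.00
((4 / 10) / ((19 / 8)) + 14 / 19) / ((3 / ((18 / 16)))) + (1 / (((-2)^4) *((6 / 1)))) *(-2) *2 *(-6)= 0.59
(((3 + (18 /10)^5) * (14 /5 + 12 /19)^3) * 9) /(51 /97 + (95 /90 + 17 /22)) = 102442625830331424 /30284092578125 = 3382.72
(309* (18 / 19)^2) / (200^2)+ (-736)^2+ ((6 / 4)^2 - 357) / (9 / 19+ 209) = 194573888902823 / 359195000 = 541694.31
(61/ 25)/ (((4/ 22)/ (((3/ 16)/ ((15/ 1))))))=671/ 4000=0.17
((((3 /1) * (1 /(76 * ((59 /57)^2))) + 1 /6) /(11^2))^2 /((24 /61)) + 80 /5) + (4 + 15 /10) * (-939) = -3156699470973704555 /613129935977856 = -5148.50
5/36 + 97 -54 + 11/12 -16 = 505/18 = 28.06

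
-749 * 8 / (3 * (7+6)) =-5992 / 39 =-153.64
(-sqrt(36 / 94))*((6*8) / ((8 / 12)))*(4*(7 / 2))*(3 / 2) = -4536*sqrt(94) / 47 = -935.71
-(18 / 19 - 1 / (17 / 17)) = 1 / 19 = 0.05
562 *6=3372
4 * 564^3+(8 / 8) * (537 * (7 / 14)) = 1435249689 / 2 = 717624844.50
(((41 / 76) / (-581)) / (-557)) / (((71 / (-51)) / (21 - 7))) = -2091 / 124731238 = -0.00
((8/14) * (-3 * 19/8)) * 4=-114/7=-16.29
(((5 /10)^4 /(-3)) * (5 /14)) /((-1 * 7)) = 5 /4704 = 0.00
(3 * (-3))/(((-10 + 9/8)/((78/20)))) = 1404/355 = 3.95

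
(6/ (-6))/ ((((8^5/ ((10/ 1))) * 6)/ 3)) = -5/ 32768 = -0.00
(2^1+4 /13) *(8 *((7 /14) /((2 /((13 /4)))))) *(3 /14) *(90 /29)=2025 /203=9.98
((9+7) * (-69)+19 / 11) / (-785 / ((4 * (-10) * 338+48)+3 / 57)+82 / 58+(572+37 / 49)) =-4410215422375 / 2297494470843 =-1.92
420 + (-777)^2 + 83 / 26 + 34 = 604186.19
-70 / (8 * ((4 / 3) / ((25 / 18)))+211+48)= -1750 / 6667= -0.26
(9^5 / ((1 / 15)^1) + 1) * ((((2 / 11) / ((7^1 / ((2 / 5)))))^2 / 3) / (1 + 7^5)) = 1771472 / 934262175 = 0.00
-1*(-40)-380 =-340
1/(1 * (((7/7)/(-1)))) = -1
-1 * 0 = 0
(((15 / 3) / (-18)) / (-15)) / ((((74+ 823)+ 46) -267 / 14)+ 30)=7 / 360585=0.00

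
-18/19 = -0.95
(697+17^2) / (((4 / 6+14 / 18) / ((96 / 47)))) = 851904 / 611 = 1394.28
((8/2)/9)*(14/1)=56/9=6.22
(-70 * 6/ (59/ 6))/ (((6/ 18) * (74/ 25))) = -94500/ 2183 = -43.29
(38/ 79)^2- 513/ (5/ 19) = -60823807/ 31205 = -1949.17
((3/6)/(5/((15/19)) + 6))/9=0.00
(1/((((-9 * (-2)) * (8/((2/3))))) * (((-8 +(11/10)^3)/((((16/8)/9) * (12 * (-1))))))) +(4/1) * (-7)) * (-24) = 120994336/180063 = 671.96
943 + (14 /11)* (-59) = 867.91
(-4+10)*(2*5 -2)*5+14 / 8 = 967 / 4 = 241.75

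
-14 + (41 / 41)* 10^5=99986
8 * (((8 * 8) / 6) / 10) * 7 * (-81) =-24192 / 5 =-4838.40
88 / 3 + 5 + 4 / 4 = 106 / 3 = 35.33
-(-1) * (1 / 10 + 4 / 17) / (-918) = -0.00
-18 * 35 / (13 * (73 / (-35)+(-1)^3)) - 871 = -66713 / 78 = -855.29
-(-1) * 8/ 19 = 8/ 19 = 0.42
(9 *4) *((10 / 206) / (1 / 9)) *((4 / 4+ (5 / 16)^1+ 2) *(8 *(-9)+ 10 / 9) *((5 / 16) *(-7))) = 26628525 / 3296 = 8079.04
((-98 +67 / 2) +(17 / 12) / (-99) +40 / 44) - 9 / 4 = -19559 / 297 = -65.86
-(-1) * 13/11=13/11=1.18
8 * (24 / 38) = 96 / 19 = 5.05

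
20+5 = 25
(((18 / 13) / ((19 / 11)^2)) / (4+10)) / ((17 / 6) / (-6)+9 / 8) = 78408 / 1543997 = 0.05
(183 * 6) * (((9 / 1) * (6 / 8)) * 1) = 14823 / 2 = 7411.50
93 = 93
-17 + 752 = 735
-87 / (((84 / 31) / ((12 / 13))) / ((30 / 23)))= -80910 / 2093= -38.66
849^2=720801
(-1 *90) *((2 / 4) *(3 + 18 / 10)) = -216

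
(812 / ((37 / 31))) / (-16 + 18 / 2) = -3596 / 37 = -97.19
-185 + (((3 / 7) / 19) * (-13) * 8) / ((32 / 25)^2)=-3173815 / 17024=-186.43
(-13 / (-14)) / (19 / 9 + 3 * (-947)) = -0.00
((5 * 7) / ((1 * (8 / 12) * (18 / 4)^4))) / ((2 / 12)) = 560 / 729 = 0.77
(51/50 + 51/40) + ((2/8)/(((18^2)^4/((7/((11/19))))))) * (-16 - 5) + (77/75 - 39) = -144163736498539/4040652211200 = -35.68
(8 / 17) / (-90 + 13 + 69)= -1 / 17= -0.06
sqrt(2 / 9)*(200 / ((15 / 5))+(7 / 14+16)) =499*sqrt(2) / 18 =39.21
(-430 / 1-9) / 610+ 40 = 23961 / 610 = 39.28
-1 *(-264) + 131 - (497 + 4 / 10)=-512 / 5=-102.40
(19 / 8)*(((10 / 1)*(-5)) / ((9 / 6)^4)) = -1900 / 81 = -23.46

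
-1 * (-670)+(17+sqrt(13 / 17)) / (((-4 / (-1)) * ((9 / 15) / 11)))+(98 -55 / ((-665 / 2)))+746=55 * sqrt(221) / 204+2540963 / 1596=1596.09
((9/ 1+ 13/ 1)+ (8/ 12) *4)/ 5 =74/ 15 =4.93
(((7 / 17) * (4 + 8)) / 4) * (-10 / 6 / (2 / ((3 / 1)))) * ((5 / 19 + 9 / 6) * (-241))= 1695435 / 1292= 1312.26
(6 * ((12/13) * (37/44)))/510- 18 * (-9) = 1969221/12155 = 162.01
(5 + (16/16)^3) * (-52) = -312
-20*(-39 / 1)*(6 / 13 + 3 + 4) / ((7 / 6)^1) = 34920 / 7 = 4988.57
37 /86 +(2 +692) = 59721 /86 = 694.43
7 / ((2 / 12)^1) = 42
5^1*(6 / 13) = 30 / 13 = 2.31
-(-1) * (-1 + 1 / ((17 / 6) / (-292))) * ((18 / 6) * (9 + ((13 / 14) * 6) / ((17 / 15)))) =-8788392 / 2023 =-4344.24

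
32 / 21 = 1.52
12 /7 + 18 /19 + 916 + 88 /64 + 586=1602423 /1064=1506.04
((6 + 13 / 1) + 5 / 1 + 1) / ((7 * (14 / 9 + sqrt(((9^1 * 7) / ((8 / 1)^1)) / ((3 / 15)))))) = -3600 / 23947 + 12150 * sqrt(70) / 167629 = 0.46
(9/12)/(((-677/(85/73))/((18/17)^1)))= -135/98842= -0.00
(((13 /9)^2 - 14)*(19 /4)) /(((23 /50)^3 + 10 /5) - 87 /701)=-401651093750 /14005229427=-28.68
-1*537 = -537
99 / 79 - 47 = -3614 / 79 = -45.75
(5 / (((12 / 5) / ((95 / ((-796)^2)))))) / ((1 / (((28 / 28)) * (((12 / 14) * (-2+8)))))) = 7125 / 4435312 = 0.00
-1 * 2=-2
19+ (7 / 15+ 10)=442 / 15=29.47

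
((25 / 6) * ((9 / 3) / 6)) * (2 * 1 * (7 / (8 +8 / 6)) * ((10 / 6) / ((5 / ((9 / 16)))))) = 0.59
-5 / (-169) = 5 / 169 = 0.03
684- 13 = 671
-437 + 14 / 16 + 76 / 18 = -31097 / 72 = -431.90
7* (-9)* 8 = -504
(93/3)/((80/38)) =14.72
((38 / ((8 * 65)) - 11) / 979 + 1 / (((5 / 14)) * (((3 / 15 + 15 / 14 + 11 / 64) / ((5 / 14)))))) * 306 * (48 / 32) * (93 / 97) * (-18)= -215520764638401 / 39911999270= -5399.90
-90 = -90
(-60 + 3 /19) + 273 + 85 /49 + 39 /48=3213143 /14896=215.71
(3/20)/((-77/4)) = -3/385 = -0.01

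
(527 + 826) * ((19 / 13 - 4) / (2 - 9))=44649 / 91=490.65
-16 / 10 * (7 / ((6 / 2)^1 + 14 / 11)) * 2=-1232 / 235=-5.24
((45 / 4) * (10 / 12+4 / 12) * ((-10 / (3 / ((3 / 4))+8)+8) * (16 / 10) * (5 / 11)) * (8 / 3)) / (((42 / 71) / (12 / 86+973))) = 29709950 / 99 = 300100.51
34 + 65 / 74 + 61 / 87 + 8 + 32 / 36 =858863 / 19314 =44.47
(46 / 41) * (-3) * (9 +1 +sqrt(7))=-1380 / 41 - 138 * sqrt(7) / 41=-42.56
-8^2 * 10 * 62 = -39680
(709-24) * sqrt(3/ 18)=685 * sqrt(6)/ 6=279.65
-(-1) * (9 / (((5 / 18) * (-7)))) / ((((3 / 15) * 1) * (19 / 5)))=-810 / 133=-6.09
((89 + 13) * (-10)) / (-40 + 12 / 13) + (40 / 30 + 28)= 21121 / 381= 55.44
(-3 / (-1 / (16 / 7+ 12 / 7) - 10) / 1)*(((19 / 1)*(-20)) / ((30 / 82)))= -304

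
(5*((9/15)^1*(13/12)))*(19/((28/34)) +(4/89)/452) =42229525/563192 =74.98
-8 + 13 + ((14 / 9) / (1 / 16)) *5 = 1165 / 9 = 129.44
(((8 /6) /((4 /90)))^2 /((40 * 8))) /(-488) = -45 /7808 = -0.01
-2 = -2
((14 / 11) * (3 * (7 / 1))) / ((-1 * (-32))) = 147 / 176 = 0.84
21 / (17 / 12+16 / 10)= 1260 / 181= 6.96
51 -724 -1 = -674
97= 97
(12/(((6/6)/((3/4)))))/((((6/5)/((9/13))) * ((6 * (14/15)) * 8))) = 675/5824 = 0.12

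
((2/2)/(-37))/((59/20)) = -20/2183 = -0.01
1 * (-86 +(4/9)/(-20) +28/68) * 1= -65492/765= -85.61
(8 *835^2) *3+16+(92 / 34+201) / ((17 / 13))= 4836002243 / 289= 16733571.78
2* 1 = 2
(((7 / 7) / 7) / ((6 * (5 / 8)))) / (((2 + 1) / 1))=4 / 315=0.01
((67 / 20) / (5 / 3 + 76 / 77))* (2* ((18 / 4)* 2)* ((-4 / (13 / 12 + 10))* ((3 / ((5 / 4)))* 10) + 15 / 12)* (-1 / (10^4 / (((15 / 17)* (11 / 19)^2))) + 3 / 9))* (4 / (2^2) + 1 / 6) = -748964347105821 / 11436422240000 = -65.49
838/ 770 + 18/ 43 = 24947/ 16555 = 1.51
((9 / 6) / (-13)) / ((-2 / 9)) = 27 / 52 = 0.52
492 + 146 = 638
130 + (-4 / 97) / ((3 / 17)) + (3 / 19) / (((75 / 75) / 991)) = 1582621 / 5529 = 286.24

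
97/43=2.26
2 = 2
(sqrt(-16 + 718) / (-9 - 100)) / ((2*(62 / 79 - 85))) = 237*sqrt(78) / 1450354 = 0.00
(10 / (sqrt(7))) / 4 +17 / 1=5 * sqrt(7) / 14 +17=17.94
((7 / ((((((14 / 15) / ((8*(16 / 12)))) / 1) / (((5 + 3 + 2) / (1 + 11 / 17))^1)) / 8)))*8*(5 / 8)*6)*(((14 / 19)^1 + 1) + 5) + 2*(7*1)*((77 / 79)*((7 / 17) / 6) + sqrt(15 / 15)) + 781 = 421247500124 / 535857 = 786119.24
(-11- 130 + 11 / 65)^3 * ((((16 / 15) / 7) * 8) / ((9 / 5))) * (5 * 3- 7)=-785475567886336 / 51904125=-15133201.22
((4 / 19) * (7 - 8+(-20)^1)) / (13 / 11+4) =-308 / 361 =-0.85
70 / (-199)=-70 / 199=-0.35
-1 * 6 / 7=-6 / 7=-0.86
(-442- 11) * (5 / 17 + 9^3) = -5616294 / 17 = -330370.24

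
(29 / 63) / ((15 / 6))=58 / 315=0.18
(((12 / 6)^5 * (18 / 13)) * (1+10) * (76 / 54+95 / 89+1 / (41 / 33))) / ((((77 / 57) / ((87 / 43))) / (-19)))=-649498770048 / 14278537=-45487.77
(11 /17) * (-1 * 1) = -11 /17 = -0.65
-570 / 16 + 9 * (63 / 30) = -669 / 40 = -16.72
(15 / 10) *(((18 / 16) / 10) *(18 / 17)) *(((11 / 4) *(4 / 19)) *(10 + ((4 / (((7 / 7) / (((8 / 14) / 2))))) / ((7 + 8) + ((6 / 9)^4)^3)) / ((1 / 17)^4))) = 475326452015217 / 721323302840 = 658.96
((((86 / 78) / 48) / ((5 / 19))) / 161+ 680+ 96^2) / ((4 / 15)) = 14912876977 / 401856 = 37110.00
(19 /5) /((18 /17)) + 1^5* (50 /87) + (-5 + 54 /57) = 5503 /49590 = 0.11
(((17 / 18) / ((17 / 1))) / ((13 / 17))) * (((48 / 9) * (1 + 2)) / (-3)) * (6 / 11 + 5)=-8296 / 3861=-2.15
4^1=4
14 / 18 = 7 / 9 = 0.78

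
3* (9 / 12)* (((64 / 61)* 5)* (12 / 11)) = 12.88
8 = 8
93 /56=1.66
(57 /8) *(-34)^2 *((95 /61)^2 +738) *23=1043858247117 /7442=140265821.97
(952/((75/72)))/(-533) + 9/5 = 1137/13325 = 0.09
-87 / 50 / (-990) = 29 / 16500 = 0.00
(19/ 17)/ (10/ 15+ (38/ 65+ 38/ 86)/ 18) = 955890/ 618953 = 1.54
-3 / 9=-0.33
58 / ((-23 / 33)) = -1914 / 23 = -83.22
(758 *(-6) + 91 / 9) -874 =-48707 / 9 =-5411.89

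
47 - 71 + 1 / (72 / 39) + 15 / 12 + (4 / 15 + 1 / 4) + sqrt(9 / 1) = -2243 / 120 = -18.69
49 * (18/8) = 441/4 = 110.25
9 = 9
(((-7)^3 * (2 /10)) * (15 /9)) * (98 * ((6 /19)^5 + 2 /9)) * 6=-15150.68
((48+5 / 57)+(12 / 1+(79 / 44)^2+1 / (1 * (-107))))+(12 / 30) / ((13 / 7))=48749499251 / 767498160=63.52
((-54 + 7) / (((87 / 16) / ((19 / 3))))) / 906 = -7144 / 118233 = -0.06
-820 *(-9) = 7380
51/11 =4.64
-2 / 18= -0.11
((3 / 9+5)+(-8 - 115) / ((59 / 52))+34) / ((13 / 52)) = -48904 / 177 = -276.29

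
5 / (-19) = -5 / 19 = -0.26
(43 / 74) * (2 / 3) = 43 / 111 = 0.39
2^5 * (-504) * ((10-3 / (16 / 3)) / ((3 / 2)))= -101472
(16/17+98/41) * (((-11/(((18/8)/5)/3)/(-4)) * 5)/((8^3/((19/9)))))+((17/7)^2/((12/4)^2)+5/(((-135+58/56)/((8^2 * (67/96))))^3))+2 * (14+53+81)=3709327251211113911255/12458730170773345536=297.73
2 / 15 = 0.13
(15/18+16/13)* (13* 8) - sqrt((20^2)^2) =-185.33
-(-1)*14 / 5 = 14 / 5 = 2.80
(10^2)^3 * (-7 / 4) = -1750000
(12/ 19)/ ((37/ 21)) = 252/ 703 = 0.36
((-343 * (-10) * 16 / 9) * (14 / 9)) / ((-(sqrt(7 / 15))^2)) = -548800 / 27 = -20325.93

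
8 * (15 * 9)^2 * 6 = 874800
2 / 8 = 1 / 4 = 0.25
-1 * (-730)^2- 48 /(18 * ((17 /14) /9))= -9059636 /17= -532919.76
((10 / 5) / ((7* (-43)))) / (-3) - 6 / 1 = -5416 / 903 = -6.00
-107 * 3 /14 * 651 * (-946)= 14120469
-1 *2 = -2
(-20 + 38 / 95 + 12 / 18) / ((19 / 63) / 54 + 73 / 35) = -322056 / 35573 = -9.05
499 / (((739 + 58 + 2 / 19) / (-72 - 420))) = -4664652 / 15145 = -308.00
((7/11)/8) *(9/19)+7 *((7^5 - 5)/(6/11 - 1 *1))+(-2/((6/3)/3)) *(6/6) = -2163181453/8360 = -258753.76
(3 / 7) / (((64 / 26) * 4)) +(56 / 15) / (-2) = -24503 / 13440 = -1.82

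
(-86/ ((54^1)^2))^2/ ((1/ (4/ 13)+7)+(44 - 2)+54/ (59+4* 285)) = 2216951/ 133289122887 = 0.00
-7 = -7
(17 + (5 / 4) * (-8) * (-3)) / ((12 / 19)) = 893 / 12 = 74.42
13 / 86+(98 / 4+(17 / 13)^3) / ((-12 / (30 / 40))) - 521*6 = -3127.52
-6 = -6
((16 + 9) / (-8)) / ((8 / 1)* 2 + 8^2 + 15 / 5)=-25 / 664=-0.04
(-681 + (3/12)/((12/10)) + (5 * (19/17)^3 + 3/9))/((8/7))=-555877861/943296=-589.29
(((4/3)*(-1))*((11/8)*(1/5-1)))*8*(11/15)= 1936/225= 8.60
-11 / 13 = -0.85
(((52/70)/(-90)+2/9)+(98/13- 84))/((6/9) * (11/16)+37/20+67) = -12489352/11352705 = -1.10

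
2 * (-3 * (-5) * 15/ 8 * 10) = 562.50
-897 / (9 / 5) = -1495 / 3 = -498.33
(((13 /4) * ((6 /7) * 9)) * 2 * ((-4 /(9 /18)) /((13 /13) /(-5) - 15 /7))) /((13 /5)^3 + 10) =97500 /15703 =6.21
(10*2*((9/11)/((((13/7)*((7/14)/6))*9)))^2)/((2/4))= 282240/20449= 13.80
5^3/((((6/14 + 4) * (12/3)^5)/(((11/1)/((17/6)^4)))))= 779625/165705664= 0.00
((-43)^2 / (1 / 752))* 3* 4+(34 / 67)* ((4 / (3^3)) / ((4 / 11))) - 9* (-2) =30183878120 / 1809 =16685394.21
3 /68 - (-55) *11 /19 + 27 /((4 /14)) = 163291 /1292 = 126.39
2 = 2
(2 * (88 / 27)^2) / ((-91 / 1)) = -15488 / 66339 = -0.23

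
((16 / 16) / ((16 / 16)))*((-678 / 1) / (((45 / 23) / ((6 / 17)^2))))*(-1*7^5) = 725504.11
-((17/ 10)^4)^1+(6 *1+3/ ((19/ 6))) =-266899/ 190000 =-1.40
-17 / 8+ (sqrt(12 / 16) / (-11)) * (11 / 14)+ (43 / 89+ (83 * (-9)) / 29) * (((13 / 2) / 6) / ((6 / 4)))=-3787165 / 185832-sqrt(3) / 28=-20.44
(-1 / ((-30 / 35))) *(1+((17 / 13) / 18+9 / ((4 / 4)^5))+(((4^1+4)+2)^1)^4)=16396499 / 1404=11678.42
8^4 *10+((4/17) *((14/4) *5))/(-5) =696306/17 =40959.18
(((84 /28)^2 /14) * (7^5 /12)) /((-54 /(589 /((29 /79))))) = -111720931 /4176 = -26753.10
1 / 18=0.06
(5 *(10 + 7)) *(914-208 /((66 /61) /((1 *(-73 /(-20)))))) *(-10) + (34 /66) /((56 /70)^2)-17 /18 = -285861341 /1584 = -180468.02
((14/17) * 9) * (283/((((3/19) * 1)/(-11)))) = -2484174/17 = -146127.88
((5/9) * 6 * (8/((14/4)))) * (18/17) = 960/119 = 8.07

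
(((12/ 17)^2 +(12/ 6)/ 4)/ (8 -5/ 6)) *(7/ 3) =4039/ 12427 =0.33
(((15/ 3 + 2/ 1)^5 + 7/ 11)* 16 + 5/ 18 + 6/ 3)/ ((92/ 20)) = 266235215/ 4554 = 58461.84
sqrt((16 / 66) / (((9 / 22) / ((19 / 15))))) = 4 * sqrt(95) / 45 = 0.87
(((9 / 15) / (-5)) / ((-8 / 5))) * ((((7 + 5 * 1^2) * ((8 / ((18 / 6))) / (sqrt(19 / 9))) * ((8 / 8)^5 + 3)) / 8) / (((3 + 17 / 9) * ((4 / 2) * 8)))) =81 * sqrt(19) / 33440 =0.01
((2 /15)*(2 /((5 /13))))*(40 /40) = 0.69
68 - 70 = -2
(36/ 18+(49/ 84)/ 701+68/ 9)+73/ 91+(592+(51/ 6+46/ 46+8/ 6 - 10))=1385215765/ 2296476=603.19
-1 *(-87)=87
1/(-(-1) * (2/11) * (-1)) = -11/2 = -5.50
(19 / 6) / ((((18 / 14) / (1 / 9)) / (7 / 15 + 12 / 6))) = 4921 / 7290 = 0.68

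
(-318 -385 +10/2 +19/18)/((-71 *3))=12545/3834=3.27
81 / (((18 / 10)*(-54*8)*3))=-5 / 144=-0.03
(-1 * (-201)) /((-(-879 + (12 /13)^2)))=11323 /49469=0.23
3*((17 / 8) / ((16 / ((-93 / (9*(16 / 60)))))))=-7905 / 512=-15.44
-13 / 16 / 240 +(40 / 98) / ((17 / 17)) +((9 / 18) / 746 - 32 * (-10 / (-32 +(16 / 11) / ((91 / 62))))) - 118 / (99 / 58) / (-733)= -9.82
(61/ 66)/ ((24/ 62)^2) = 58621/ 9504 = 6.17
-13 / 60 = -0.22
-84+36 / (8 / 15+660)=-207933 / 2477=-83.95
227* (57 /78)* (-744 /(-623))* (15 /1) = 24066540 /8099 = 2971.54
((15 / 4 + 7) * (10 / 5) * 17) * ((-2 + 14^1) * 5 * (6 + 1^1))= 153510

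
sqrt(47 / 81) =0.76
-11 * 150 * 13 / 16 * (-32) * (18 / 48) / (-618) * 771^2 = -6375379725 / 412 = -15474222.63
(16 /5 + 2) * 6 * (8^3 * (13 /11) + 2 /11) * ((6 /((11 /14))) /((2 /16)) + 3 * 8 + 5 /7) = 6862347336 /4235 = 1620388.98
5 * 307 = 1535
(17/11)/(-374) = -1/242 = -0.00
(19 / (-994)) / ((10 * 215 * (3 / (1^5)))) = -19 / 6411300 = -0.00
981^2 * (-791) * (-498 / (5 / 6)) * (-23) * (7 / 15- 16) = 4063100772025764 / 25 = 162524030881030.56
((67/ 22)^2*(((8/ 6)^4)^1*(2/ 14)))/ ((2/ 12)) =574592/ 22869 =25.13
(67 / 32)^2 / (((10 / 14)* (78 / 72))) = 94269 / 16640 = 5.67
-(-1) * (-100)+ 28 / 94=-4686 / 47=-99.70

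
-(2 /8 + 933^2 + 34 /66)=-114904649 /132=-870489.77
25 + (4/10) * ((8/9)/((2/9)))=133/5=26.60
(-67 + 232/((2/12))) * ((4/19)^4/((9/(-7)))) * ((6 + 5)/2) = -13059200/1172889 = -11.13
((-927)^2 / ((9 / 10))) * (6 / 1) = 5728860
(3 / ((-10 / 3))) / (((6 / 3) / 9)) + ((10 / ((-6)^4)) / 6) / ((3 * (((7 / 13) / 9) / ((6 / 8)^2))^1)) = -326267 / 80640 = -4.05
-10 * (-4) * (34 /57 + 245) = 559960 /57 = 9823.86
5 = 5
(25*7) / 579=175 / 579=0.30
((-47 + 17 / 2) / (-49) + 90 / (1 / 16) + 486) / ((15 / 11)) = 59345 / 42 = 1412.98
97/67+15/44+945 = 2791133/2948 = 946.79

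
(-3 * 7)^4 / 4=48620.25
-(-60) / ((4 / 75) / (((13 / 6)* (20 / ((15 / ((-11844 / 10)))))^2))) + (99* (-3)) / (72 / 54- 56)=996925588731 / 164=6078814565.43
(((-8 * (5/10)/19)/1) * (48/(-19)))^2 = 36864/130321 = 0.28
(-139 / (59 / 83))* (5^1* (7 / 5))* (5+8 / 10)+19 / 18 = -42150593 / 5310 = -7937.96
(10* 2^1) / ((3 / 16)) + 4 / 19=6092 / 57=106.88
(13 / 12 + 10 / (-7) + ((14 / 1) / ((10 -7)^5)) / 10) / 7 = -11549 / 238140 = -0.05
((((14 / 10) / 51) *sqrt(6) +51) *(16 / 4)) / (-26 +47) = 4 *sqrt(6) / 765 +68 / 7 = 9.73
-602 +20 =-582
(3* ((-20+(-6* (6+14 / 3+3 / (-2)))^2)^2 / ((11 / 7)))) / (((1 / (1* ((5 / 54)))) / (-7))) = -2212356125 / 198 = -11173515.78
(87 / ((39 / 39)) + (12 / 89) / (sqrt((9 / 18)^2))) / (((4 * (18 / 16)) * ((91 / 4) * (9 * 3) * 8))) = 863 / 218673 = 0.00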